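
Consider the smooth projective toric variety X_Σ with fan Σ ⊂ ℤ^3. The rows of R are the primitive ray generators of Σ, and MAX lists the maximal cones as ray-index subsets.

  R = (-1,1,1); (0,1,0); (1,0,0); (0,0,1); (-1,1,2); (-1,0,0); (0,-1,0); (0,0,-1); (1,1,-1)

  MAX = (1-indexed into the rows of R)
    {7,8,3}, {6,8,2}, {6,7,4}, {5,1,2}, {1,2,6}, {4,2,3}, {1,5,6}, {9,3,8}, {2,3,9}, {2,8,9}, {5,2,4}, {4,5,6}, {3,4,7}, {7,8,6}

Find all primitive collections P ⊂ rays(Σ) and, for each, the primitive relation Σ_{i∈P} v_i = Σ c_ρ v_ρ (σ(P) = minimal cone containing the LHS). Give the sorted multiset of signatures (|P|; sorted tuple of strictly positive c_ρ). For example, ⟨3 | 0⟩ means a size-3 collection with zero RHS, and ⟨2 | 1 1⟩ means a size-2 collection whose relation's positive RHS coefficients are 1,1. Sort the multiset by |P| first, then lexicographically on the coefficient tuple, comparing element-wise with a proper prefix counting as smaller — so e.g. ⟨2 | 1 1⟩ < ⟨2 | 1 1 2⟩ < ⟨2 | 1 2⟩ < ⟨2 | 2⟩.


Minimal non-faces — 18 found among 9 rays, 14 max cones:

  {2,7}:  v_{2} + v_{7} = 0  so sig = ⟨2 | 0⟩
  {3,6}:  v_{3} + v_{6} = 0  so sig = ⟨2 | 0⟩
  {4,8}:  v_{4} + v_{8} = 0  so sig = ⟨2 | 0⟩
  {1,4}:  v_{1} + v_{4} = v_{5}  so sig = ⟨2 | 1⟩
  {5,8}:  v_{5} + v_{8} = v_{1}  so sig = ⟨2 | 1⟩
  {1,3}:  v_{1} + v_{3} = v_{2} + v_{4}  so sig = ⟨2 | 1 1⟩
  {1,7}:  v_{1} + v_{7} = v_{4} + v_{6}  so sig = ⟨2 | 1 1⟩
  {1,8}:  v_{1} + v_{8} = v_{2} + v_{6}  so sig = ⟨2 | 1 1⟩
  {4,9}:  v_{4} + v_{9} = v_{2} + v_{3}  so sig = ⟨2 | 1 1⟩
  {6,9}:  v_{6} + v_{9} = v_{2} + v_{8}  so sig = ⟨2 | 1 1⟩
  {7,9}:  v_{7} + v_{9} = v_{3} + v_{8}  so sig = ⟨2 | 1 1⟩
  {3,5}:  v_{3} + v_{5} = v_{2} + 2·v_{4}  so sig = ⟨2 | 1 2⟩
  {5,7}:  v_{5} + v_{7} = 2·v_{4} + v_{6}  so sig = ⟨2 | 1 2⟩
  {5,9}:  v_{5} + v_{9} = 2·v_{2} + v_{4}  so sig = ⟨2 | 1 2⟩
  {1,9}:  v_{1} + v_{9} = 2·v_{2}  so sig = ⟨2 | 2⟩
  {2,3,8}:  v_{2} + v_{3} + v_{8} = v_{9}  so sig = ⟨3 | 1⟩
  {2,4,6}:  v_{2} + v_{4} + v_{6} = v_{1}  so sig = ⟨3 | 1⟩
  {2,5,6}:  v_{2} + v_{5} + v_{6} = 2·v_{1}  so sig = ⟨3 | 2⟩

Sorted signature multiset PRS(X):
{ ⟨2 | 0⟩ ×3,  ⟨2 | 1⟩ ×2,  ⟨2 | 1 1⟩ ×6,  ⟨2 | 1 2⟩ ×3,  ⟨2 | 2⟩,  ⟨3 | 1⟩ ×2,  ⟨3 | 2⟩ }


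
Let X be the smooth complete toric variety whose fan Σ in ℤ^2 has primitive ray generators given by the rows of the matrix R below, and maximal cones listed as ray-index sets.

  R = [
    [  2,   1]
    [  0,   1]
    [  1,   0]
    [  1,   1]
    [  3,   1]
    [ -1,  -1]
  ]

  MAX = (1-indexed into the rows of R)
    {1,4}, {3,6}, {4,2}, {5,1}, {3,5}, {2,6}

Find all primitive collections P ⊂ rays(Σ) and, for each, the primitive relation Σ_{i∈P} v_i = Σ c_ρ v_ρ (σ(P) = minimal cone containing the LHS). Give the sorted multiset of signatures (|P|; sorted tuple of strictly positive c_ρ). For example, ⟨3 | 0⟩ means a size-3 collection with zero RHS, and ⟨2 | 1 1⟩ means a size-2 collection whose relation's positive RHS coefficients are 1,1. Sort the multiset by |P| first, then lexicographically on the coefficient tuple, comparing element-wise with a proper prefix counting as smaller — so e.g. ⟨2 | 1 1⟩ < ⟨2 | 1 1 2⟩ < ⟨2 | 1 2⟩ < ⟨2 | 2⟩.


Primitive collections (9):

  P = {4,6}:  v_{4} + v_{6} = 0  ⇒ sig = ⟨2 | 0⟩
  P = {1,3}:  v_{1} + v_{3} = v_{5}  ⇒ sig = ⟨2 | 1⟩
  P = {1,6}:  v_{1} + v_{6} = v_{3}  ⇒ sig = ⟨2 | 1⟩
  P = {2,3}:  v_{2} + v_{3} = v_{4}  ⇒ sig = ⟨2 | 1⟩
  P = {3,4}:  v_{3} + v_{4} = v_{1}  ⇒ sig = ⟨2 | 1⟩
  P = {2,5}:  v_{2} + v_{5} = v_{1} + v_{4}  ⇒ sig = ⟨2 | 1 1⟩
  P = {1,2}:  v_{1} + v_{2} = 2·v_{4}  ⇒ sig = ⟨2 | 2⟩
  P = {4,5}:  v_{4} + v_{5} = 2·v_{1}  ⇒ sig = ⟨2 | 2⟩
  P = {5,6}:  v_{5} + v_{6} = 2·v_{3}  ⇒ sig = ⟨2 | 2⟩

so the primitive-relation signature multiset is
    |P|=2: 9 collections, coeffs (), (1), (1), (1), (1), (1,1), (2), (2), (2)


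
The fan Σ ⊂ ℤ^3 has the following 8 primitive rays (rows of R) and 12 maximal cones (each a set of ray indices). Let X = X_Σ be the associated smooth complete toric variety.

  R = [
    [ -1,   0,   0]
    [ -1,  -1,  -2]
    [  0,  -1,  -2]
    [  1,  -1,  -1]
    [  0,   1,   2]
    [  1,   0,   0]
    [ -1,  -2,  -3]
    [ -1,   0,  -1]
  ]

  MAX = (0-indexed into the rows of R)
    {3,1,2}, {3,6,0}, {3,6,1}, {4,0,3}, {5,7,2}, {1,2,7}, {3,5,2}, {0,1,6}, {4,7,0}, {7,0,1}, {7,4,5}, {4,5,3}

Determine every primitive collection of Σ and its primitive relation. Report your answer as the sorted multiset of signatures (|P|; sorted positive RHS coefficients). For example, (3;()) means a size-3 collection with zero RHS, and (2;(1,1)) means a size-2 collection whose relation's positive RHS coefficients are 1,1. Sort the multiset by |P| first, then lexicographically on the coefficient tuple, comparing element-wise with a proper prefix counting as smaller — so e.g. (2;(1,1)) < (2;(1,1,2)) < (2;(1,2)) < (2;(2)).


Δ(Σ) — 8 vertices, 11 min non-faces:

  {0,5}:  v_{0} + v_{5} = 0 ; sig = (2;())
  {2,4}:  v_{2} + v_{4} = 0 ; sig = (2;())
  {0,2}:  v_{0} + v_{2} = v_{1} ; sig = (2;(1))
  {1,4}:  v_{1} + v_{4} = v_{0} ; sig = (2;(1))
  {1,5}:  v_{1} + v_{5} = v_{2} ; sig = (2;(1))
  {3,7}:  v_{3} + v_{7} = v_{2} ; sig = (2;(1))
  {5,6}:  v_{5} + v_{6} = v_{1} + v_{3} ; sig = (2;(1,1))
  {2,6}:  v_{2} + v_{6} = 2·v_{1} + v_{3} ; sig = (2;(1,2))
  {4,6}:  v_{4} + v_{6} = 2·v_{0} + v_{3} ; sig = (2;(1,2))
  {6,7}:  v_{6} + v_{7} = 2·v_{1} ; sig = (2;(2))
  {0,1,3}:  v_{0} + v_{1} + v_{3} = v_{6} ; sig = (3;(1))

Sorted signature multiset PRS(X):
{ (2;()) ×2,  (2;(1)) ×4,  (2;(1,1)),  (2;(1,2)) ×2,  (2;(2)),  (3;(1)) }


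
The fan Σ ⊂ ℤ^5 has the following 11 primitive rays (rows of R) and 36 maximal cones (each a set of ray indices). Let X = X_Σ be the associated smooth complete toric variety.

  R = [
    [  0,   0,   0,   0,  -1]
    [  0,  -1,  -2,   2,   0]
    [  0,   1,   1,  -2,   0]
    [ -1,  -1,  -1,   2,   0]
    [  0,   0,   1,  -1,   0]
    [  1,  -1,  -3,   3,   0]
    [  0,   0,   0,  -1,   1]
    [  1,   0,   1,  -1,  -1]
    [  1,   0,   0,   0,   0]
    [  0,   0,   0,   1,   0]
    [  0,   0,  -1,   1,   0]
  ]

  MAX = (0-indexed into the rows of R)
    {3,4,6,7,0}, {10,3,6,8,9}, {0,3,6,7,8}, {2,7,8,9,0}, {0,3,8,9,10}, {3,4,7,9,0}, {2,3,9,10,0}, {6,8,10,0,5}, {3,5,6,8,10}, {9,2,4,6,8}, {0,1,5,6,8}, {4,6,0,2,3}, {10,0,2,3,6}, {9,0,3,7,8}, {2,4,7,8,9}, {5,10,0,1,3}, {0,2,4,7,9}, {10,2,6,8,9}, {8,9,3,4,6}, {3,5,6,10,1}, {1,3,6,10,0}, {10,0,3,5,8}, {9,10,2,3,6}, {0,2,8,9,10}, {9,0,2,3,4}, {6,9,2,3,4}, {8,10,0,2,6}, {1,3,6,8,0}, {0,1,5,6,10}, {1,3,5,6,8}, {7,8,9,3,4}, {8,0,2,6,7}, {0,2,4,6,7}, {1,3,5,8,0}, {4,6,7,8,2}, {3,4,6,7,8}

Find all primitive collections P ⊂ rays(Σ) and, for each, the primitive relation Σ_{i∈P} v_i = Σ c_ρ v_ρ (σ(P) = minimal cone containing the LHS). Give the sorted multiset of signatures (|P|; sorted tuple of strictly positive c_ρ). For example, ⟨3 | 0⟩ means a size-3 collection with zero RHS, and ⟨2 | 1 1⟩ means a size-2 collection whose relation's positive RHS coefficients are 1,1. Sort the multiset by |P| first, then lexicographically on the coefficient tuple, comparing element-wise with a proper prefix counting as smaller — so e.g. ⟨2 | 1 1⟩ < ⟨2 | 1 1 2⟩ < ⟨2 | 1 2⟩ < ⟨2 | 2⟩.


Σ has 18 primitive collections:

  P={4,10}:  v_{4} + v_{10} = 0 — sig = ⟨2 | 0⟩
  P={4,5}:  v_{4} + v_{5} = v_{1} + v_{8} — sig = ⟨2 | 1 1⟩
  P={7,10}:  v_{7} + v_{10} = v_{0} + v_{8} — sig = ⟨2 | 1 1⟩
  P={1,2}:  v_{1} + v_{2} = v_{0} + v_{6} + v_{10} — sig = ⟨2 | 1 1 1⟩
  P={1,9}:  v_{1} + v_{9} = v_{3} + v_{8} + v_{10} — sig = ⟨2 | 1 1 1⟩
  P={1,4}:  v_{1} + v_{4} = v_{0} + v_{3} + v_{6} + v_{8} — sig = ⟨2 | 1 1 1 1⟩
  P={2,5}:  v_{2} + v_{5} = v_{0} + v_{6} + v_{8} + 2·v_{10} — sig = ⟨2 | 1 1 1 2⟩
  P={5,7}:  v_{5} + v_{7} = v_{0} + v_{1} + 2·v_{8} — sig = ⟨2 | 1 1 2⟩
  P={1,7}:  v_{1} + v_{7} = 2·v_{0} + v_{3} + v_{6} + 2·v_{8} — sig = ⟨2 | 1 1 2 2⟩
  P={5,9}:  v_{5} + v_{9} = v_{3} + 2·v_{8} + 2·v_{10} — sig = ⟨2 | 1 2 2⟩
  P={0,6,9}:  v_{0} + v_{6} + v_{9} = 0 — sig = ⟨3 | 0⟩
  P={2,3,8}:  v_{2} + v_{3} + v_{8} = 0 — sig = ⟨3 | 0⟩
  P={0,4,8}:  v_{0} + v_{4} + v_{8} = v_{7} — sig = ⟨3 | 1⟩
  P={1,8,10}:  v_{1} + v_{8} + v_{10} = v_{5} — sig = ⟨3 | 1⟩
  P={2,3,7}:  v_{2} + v_{3} + v_{7} = v_{0} + v_{4} — sig = ⟨3 | 1 1⟩
  P={6,7,9}:  v_{6} + v_{7} + v_{9} = v_{4} + v_{8} — sig = ⟨3 | 1 1⟩
  P={0,3,5,6}:  v_{0} + v_{3} + v_{5} + v_{6} = 2·v_{1} — sig = ⟨4 | 2⟩
  P={0,3,6,8,10}:  v_{0} + v_{3} + v_{6} + v_{8} + v_{10} = v_{1} — sig = ⟨5 | 1⟩

Signatures (|P|; sorted positive RHS coefficients), sorted:
    ⟨2 | 0⟩
    ⟨2 | 1 1⟩
    ⟨2 | 1 1⟩
    ⟨2 | 1 1 1⟩
    ⟨2 | 1 1 1⟩
    ⟨2 | 1 1 1 1⟩
    ⟨2 | 1 1 1 2⟩
    ⟨2 | 1 1 2⟩
    ⟨2 | 1 1 2 2⟩
    ⟨2 | 1 2 2⟩
    ⟨3 | 0⟩
    ⟨3 | 0⟩
    ⟨3 | 1⟩
    ⟨3 | 1⟩
    ⟨3 | 1 1⟩
    ⟨3 | 1 1⟩
    ⟨4 | 2⟩
    ⟨5 | 1⟩


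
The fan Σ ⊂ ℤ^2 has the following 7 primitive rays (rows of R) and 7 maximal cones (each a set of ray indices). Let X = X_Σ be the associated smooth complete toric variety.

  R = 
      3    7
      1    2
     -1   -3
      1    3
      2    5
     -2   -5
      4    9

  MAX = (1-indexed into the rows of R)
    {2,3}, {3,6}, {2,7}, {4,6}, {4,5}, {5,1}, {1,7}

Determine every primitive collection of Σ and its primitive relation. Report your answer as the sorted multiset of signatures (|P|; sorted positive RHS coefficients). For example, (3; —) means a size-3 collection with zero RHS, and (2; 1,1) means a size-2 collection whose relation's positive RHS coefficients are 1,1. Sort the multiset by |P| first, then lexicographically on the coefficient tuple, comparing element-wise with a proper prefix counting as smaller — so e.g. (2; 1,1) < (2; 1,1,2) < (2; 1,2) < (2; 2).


Σ has 14 primitive collections:

  P = {3,4}:  v_{3} + v_{4} = 0  →  sig = (2; —)
  P = {5,6}:  v_{5} + v_{6} = 0  →  sig = (2; —)
  P = {1,2}:  v_{1} + v_{2} = v_{7}  →  sig = (2; 1)
  P = {1,6}:  v_{1} + v_{6} = v_{2}  →  sig = (2; 1)
  P = {2,4}:  v_{2} + v_{4} = v_{5}  →  sig = (2; 1)
  P = {2,5}:  v_{2} + v_{5} = v_{1}  →  sig = (2; 1)
  P = {2,6}:  v_{2} + v_{6} = v_{3}  →  sig = (2; 1)
  P = {3,5}:  v_{3} + v_{5} = v_{2}  →  sig = (2; 1)
  P = {4,7}:  v_{4} + v_{7} = v_{1} + v_{5}  →  sig = (2; 1,1)
  P = {1,3}:  v_{1} + v_{3} = 2·v_{2}  →  sig = (2; 2)
  P = {1,4}:  v_{1} + v_{4} = 2·v_{5}  →  sig = (2; 2)
  P = {5,7}:  v_{5} + v_{7} = 2·v_{1}  →  sig = (2; 2)
  P = {6,7}:  v_{6} + v_{7} = 2·v_{2}  →  sig = (2; 2)
  P = {3,7}:  v_{3} + v_{7} = 3·v_{2}  →  sig = (2; 3)

so the primitive-relation signature multiset is
[(2; —), (2; —), (2; 1), (2; 1), (2; 1), (2; 1), (2; 1), (2; 1), (2; 1,1), (2; 2), (2; 2), (2; 2), (2; 2), (2; 3)]


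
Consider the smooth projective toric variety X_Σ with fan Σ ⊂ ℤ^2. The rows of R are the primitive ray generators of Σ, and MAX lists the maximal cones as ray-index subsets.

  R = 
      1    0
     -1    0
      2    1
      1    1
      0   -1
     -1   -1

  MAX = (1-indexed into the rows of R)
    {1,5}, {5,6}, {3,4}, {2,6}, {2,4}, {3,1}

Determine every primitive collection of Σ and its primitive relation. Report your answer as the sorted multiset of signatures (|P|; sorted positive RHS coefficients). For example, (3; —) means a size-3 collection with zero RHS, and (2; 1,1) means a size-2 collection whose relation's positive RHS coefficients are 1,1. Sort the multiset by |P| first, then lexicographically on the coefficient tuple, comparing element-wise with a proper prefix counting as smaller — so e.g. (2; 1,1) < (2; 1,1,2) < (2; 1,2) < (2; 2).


The 9 primitive collections of Σ (r=6, n=2):

  {1,2}:  v_{1} + v_{2} = 0 ; sig = (2; —)
  {4,6}:  v_{4} + v_{6} = 0 ; sig = (2; —)
  {1,4}:  v_{1} + v_{4} = v_{3} ; sig = (2; 1)
  {1,6}:  v_{1} + v_{6} = v_{5} ; sig = (2; 1)
  {2,3}:  v_{2} + v_{3} = v_{4} ; sig = (2; 1)
  {2,5}:  v_{2} + v_{5} = v_{6} ; sig = (2; 1)
  {3,6}:  v_{3} + v_{6} = v_{1} ; sig = (2; 1)
  {4,5}:  v_{4} + v_{5} = v_{1} ; sig = (2; 1)
  {3,5}:  v_{3} + v_{5} = 2·v_{1} ; sig = (2; 2)

so the primitive-relation signature multiset is
{ (2; —) ×2,  (2; 1) ×6,  (2; 2) }


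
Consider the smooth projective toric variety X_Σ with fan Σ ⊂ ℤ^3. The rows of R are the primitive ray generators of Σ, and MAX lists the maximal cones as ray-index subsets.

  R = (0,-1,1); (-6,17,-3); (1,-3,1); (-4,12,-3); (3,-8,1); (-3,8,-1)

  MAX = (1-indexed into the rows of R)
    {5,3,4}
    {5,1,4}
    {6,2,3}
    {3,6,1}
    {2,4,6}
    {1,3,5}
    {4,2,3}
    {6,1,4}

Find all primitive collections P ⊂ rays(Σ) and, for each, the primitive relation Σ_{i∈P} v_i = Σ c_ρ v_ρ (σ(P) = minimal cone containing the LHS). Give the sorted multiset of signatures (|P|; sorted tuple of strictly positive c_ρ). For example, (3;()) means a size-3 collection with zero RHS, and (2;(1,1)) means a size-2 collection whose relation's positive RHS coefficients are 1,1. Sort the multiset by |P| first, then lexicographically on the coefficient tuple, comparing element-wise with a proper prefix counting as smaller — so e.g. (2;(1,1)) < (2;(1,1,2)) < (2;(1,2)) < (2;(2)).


Δ(Σ) — 6 vertices, 5 min non-faces:

  {5,6}:  v_{5} + v_{6} = 0 — sig = (2;())
  {2,5}:  v_{2} + v_{5} = v_{3} + v_{4} — sig = (2;(1,1))
  {1,2}:  v_{1} + v_{2} = 2·v_{6} — sig = (2;(2))
  {1,3,4}:  v_{1} + v_{3} + v_{4} = v_{6} — sig = (3;(1))
  {3,4,6}:  v_{3} + v_{4} + v_{6} = v_{2} — sig = (3;(1))

Signatures (|P|; sorted positive RHS coefficients), sorted:
    |P|=2: 3 collections, coeffs (), (1,1), (2)
    |P|=3: 2 collections, coeffs (1), (1)


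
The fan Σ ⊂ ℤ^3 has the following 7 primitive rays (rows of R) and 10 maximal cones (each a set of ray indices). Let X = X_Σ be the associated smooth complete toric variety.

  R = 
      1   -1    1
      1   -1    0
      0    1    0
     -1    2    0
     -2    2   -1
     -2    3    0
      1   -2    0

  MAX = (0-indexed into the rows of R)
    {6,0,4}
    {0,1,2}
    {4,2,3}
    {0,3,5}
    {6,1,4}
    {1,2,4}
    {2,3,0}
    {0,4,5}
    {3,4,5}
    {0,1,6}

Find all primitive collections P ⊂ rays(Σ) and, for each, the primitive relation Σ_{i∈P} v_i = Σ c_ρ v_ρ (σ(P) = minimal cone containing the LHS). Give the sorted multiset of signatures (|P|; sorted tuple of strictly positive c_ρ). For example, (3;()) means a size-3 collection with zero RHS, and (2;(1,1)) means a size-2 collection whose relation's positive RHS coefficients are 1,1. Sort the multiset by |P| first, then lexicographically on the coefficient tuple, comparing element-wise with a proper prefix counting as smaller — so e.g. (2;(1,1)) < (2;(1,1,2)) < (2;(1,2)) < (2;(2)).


9 collections generate NE(X_Σ); each relation:

  P={3,6}:  v_{3} + v_{6} = 0 ; sig = (2;())
  P={1,3}:  v_{1} + v_{3} = v_{2} ; sig = (2;(1))
  P={1,5}:  v_{1} + v_{5} = v_{3} ; sig = (2;(1))
  P={2,6}:  v_{2} + v_{6} = v_{1} ; sig = (2;(1))
  P={5,6}:  v_{5} + v_{6} = v_{0} + v_{4} ; sig = (2;(1,1))
  P={2,5}:  v_{2} + v_{5} = 2·v_{3} ; sig = (2;(2))
  P={0,1,4}:  v_{0} + v_{1} + v_{4} = 0 ; sig = (3;())
  P={0,2,4}:  v_{0} + v_{2} + v_{4} = v_{3} ; sig = (3;(1))
  P={0,3,4}:  v_{0} + v_{3} + v_{4} = v_{5} ; sig = (3;(1))

so the primitive-relation signature multiset is
    |P|=2: 6 collections, coeffs (), (1), (1), (1), (1,1), (2)
    |P|=3: 3 collections, coeffs (), (1), (1)


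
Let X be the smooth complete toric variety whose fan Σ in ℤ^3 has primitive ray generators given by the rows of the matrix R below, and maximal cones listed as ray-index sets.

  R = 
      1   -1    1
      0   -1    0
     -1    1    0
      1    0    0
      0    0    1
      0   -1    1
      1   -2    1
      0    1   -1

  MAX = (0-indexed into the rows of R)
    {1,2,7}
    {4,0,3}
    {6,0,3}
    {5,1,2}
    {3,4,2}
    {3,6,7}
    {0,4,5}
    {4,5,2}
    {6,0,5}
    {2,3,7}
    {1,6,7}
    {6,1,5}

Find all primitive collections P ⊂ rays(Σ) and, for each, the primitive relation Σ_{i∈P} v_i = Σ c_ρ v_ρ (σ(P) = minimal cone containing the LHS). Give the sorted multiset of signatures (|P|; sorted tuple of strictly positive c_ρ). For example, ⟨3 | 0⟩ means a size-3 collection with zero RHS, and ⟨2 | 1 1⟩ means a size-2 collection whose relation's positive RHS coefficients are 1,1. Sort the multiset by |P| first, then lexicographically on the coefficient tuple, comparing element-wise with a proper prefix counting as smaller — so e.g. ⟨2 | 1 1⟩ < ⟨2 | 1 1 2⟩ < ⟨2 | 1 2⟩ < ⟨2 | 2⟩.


Σ has 10 primitive collections:

  P={5,7}:  v_{5} + v_{7} = 0  ⟹  sig = ⟨2 | 0⟩
  P={0,1}:  v_{0} + v_{1} = v_{6}  ⟹  sig = ⟨2 | 1⟩
  P={0,2}:  v_{0} + v_{2} = v_{4}  ⟹  sig = ⟨2 | 1⟩
  P={0,7}:  v_{0} + v_{7} = v_{3}  ⟹  sig = ⟨2 | 1⟩
  P={1,4}:  v_{1} + v_{4} = v_{5}  ⟹  sig = ⟨2 | 1⟩
  P={2,6}:  v_{2} + v_{6} = v_{5}  ⟹  sig = ⟨2 | 1⟩
  P={3,5}:  v_{3} + v_{5} = v_{0}  ⟹  sig = ⟨2 | 1⟩
  P={1,3}:  v_{1} + v_{3} = v_{6} + v_{7}  ⟹  sig = ⟨2 | 1 1⟩
  P={4,6}:  v_{4} + v_{6} = v_{0} + v_{5}  ⟹  sig = ⟨2 | 1 1⟩
  P={4,7}:  v_{4} + v_{7} = v_{2} + v_{3}  ⟹  sig = ⟨2 | 1 1⟩

so the primitive-relation signature multiset is
    ⟨2 | 0⟩
    ⟨2 | 1⟩
    ⟨2 | 1⟩
    ⟨2 | 1⟩
    ⟨2 | 1⟩
    ⟨2 | 1⟩
    ⟨2 | 1⟩
    ⟨2 | 1 1⟩
    ⟨2 | 1 1⟩
    ⟨2 | 1 1⟩


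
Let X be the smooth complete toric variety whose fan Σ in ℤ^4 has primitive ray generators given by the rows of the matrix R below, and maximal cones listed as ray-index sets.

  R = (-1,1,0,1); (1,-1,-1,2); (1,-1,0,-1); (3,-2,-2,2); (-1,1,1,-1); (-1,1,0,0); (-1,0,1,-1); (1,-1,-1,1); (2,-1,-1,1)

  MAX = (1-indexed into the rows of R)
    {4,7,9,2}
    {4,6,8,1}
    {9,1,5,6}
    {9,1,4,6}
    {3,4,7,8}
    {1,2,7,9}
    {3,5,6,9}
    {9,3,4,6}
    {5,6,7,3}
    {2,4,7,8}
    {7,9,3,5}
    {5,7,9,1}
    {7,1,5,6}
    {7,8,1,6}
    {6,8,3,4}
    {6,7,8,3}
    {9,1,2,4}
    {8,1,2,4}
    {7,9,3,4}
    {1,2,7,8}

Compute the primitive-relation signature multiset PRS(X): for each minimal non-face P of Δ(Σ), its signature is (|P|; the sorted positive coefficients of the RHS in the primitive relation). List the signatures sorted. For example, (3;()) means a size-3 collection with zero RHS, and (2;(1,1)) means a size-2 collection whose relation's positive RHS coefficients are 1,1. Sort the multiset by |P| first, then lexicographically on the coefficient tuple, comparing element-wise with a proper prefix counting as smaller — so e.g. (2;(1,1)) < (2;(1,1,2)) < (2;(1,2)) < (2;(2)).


Σ has 10 primitive collections:

  • {1,3}:  v_{1} + v_{3} = 0  so sig = (2;())
  • {5,8}:  v_{5} + v_{8} = 0  so sig = (2;())
  • {4,5}:  v_{4} + v_{5} = v_{9}  so sig = (2;(1))
  • {8,9}:  v_{8} + v_{9} = v_{4}  so sig = (2;(1))
  • {2,3}:  v_{2} + v_{3} = v_{4} + v_{7}  so sig = (2;(1,1))
  • {2,6}:  v_{2} + v_{6} = v_{1} + v_{8}  so sig = (2;(1,1))
  • {2,5}:  v_{2} + v_{5} = v_{1} + v_{7} + v_{9}  so sig = (2;(1,1,1))
  • {6,7,9}:  v_{6} + v_{7} + v_{9} = 0  so sig = (3;())
  • {1,4,7}:  v_{1} + v_{4} + v_{7} = v_{2}  so sig = (3;(1))
  • {4,6,7}:  v_{4} + v_{6} + v_{7} = v_{8}  so sig = (3;(1))

so the primitive-relation signature multiset is
[(2;()), (2;()), (2;(1)), (2;(1)), (2;(1,1)), (2;(1,1)), (2;(1,1,1)), (3;()), (3;(1)), (3;(1))]


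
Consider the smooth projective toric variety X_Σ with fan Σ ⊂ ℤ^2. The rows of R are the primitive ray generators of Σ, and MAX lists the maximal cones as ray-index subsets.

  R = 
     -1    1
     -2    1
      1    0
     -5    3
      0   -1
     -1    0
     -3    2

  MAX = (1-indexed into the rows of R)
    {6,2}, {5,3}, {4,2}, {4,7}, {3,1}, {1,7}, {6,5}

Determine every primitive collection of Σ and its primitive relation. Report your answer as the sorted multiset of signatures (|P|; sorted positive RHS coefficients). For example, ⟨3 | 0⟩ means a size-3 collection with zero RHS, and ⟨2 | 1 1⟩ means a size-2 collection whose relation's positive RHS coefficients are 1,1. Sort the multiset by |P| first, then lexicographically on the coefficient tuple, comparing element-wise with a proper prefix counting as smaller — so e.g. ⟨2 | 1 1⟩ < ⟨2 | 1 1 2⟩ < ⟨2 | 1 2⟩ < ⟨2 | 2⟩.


14 collections generate NE(X_Σ); each relation:

  {3,6}:  v_{3} + v_{6} = 0 ; sig = ⟨2 | 0⟩
  {1,2}:  v_{1} + v_{2} = v_{7} ; sig = ⟨2 | 1⟩
  {1,5}:  v_{1} + v_{5} = v_{6} ; sig = ⟨2 | 1⟩
  {1,6}:  v_{1} + v_{6} = v_{2} ; sig = ⟨2 | 1⟩
  {2,3}:  v_{2} + v_{3} = v_{1} ; sig = ⟨2 | 1⟩
  {2,7}:  v_{2} + v_{7} = v_{4} ; sig = ⟨2 | 1⟩
  {3,4}:  v_{3} + v_{4} = v_{1} + v_{7} ; sig = ⟨2 | 1 1⟩
  {5,7}:  v_{5} + v_{7} = v_{2} + v_{6} ; sig = ⟨2 | 1 1⟩
  {4,5}:  v_{4} + v_{5} = 2·v_{2} + v_{6} ; sig = ⟨2 | 1 2⟩
  {1,4}:  v_{1} + v_{4} = 2·v_{7} ; sig = ⟨2 | 2⟩
  {2,5}:  v_{2} + v_{5} = 2·v_{6} ; sig = ⟨2 | 2⟩
  {3,7}:  v_{3} + v_{7} = 2·v_{1} ; sig = ⟨2 | 2⟩
  {6,7}:  v_{6} + v_{7} = 2·v_{2} ; sig = ⟨2 | 2⟩
  {4,6}:  v_{4} + v_{6} = 3·v_{2} ; sig = ⟨2 | 3⟩

so the primitive-relation signature multiset is
[⟨2 | 0⟩, ⟨2 | 1⟩, ⟨2 | 1⟩, ⟨2 | 1⟩, ⟨2 | 1⟩, ⟨2 | 1⟩, ⟨2 | 1 1⟩, ⟨2 | 1 1⟩, ⟨2 | 1 2⟩, ⟨2 | 2⟩, ⟨2 | 2⟩, ⟨2 | 2⟩, ⟨2 | 2⟩, ⟨2 | 3⟩]


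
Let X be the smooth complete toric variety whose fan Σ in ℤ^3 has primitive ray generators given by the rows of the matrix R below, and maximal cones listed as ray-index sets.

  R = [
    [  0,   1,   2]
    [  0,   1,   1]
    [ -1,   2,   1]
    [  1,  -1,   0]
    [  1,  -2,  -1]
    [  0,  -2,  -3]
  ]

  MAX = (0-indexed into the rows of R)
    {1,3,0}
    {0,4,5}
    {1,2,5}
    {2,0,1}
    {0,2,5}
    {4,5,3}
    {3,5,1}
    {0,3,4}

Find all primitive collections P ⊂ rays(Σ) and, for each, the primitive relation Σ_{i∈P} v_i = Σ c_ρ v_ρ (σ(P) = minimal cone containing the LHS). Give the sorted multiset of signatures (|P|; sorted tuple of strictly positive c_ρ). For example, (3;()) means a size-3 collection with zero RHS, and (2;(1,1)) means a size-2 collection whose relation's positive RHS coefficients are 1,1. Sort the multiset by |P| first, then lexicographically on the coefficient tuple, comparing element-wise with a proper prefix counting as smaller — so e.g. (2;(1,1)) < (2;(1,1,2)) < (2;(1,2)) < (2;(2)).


Minimal non-faces — 5 found among 6 rays, 8 max cones:

  P={2,4}:  v_{2} + v_{4} = 0 ; sig = (2;())
  P={1,4}:  v_{1} + v_{4} = v_{3} ; sig = (2;(1))
  P={2,3}:  v_{2} + v_{3} = v_{1} ; sig = (2;(1))
  P={0,1,5}:  v_{0} + v_{1} + v_{5} = 0 ; sig = (3;())
  P={0,3,5}:  v_{0} + v_{3} + v_{5} = v_{4} ; sig = (3;(1))

Hence PRS(X_Σ) =
    |P|=2: 3 collections, coeffs (), (1), (1)
    |P|=3: 2 collections, coeffs (), (1)


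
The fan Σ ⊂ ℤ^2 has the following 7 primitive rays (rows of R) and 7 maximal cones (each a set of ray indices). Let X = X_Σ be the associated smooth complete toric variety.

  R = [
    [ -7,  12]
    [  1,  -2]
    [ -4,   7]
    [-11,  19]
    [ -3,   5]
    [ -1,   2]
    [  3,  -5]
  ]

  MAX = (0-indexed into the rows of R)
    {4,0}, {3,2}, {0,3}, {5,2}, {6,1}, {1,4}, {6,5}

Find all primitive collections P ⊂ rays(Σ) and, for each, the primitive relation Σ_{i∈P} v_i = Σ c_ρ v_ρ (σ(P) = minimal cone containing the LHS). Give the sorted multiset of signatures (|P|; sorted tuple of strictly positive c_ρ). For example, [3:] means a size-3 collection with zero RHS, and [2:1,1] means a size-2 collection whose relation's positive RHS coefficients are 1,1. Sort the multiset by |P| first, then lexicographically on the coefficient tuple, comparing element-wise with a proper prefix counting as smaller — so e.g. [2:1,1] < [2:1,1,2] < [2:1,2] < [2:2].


14 minimal non-faces of Δ(Σ) (on 7 rays):

  • {1,5}:  v_{1} + v_{5} = 0 — sig = [2:]
  • {4,6}:  v_{4} + v_{6} = 0 — sig = [2:]
  • {0,2}:  v_{0} + v_{2} = v_{3} — sig = [2:1]
  • {0,6}:  v_{0} + v_{6} = v_{2} — sig = [2:1]
  • {1,2}:  v_{1} + v_{2} = v_{4} — sig = [2:1]
  • {2,4}:  v_{2} + v_{4} = v_{0} — sig = [2:1]
  • {2,6}:  v_{2} + v_{6} = v_{5} — sig = [2:1]
  • {4,5}:  v_{4} + v_{5} = v_{2} — sig = [2:1]
  • {1,3}:  v_{1} + v_{3} = v_{0} + v_{4} — sig = [2:1,1]
  • {0,1}:  v_{0} + v_{1} = 2·v_{4} — sig = [2:2]
  • {0,5}:  v_{0} + v_{5} = 2·v_{2} — sig = [2:2]
  • {3,4}:  v_{3} + v_{4} = 2·v_{0} — sig = [2:2]
  • {3,6}:  v_{3} + v_{6} = 2·v_{2} — sig = [2:2]
  • {3,5}:  v_{3} + v_{5} = 3·v_{2} — sig = [2:3]

Sorted signature multiset PRS(X):
    |P|=2: 14 collections, coeffs (), (), (1), (1), (1), (1), (1), (1), (1,1), (2), (2), (2), (2), (3)


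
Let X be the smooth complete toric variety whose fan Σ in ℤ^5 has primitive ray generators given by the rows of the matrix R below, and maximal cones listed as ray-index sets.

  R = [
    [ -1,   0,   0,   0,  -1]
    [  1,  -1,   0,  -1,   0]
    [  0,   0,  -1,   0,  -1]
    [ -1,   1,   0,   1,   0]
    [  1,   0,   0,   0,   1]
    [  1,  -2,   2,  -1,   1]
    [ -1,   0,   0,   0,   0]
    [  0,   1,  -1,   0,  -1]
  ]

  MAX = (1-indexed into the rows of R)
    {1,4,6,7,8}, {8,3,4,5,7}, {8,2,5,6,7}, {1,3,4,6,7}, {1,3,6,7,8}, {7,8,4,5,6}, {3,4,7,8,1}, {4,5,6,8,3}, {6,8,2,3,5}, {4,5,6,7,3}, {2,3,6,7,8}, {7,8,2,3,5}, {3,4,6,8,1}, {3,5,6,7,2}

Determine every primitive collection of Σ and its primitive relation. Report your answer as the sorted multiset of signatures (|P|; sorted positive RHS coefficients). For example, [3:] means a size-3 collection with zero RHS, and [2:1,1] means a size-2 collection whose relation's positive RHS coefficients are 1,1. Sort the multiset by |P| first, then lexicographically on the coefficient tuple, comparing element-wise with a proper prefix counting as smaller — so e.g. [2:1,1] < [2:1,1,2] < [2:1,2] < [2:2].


|primitive collections| = 5. Relations:

  {1,5}:  v_{1} + v_{5} = 0  ⇒ sig = [2:]
  {2,4}:  v_{2} + v_{4} = 0  ⇒ sig = [2:]
  {1,2}:  v_{1} + v_{2} = v_{3} + v_{6} + v_{7} + v_{8}  ⇒ sig = [2:1,1,1,1]
  {3,4,6,7,8}:  v_{3} + v_{4} + v_{6} + v_{7} + v_{8} = v_{1}  ⇒ sig = [5:1]
  {3,5,6,7,8}:  v_{3} + v_{5} + v_{6} + v_{7} + v_{8} = v_{2}  ⇒ sig = [5:1]

Signatures (|P|; sorted positive RHS coefficients), sorted:
    |P|=2: 3 collections, coeffs (), (), (1,1,1,1)
    |P|=5: 2 collections, coeffs (1), (1)


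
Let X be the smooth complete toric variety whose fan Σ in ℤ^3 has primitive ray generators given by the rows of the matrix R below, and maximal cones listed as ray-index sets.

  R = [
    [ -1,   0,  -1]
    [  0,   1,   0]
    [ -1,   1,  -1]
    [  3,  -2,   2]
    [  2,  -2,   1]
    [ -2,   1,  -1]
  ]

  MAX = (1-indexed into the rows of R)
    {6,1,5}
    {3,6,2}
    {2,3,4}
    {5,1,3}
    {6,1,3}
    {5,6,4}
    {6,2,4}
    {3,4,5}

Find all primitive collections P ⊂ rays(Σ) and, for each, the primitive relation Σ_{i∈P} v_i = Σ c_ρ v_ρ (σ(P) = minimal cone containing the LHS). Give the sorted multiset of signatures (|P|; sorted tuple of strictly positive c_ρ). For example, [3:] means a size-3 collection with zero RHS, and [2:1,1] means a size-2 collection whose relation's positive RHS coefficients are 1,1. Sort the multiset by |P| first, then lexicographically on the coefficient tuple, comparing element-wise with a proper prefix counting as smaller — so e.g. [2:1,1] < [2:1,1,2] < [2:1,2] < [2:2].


Δ(Σ) — 6 vertices, 5 min non-faces:

  P={1,2}:  v_{1} + v_{2} = v_{3} ; sig = [2:1]
  P={1,4}:  v_{1} + v_{4} = v_{5} ; sig = [2:1]
  P={2,5}:  v_{2} + v_{5} = v_{3} + v_{4} ; sig = [2:1,1]
  P={3,4,6}:  v_{3} + v_{4} + v_{6} = 0 ; sig = [3:]
  P={3,5,6}:  v_{3} + v_{5} + v_{6} = v_{1} ; sig = [3:1]

Hence PRS(X_Σ) =
    |P|=2: 3 collections, coeffs (1), (1), (1,1)
    |P|=3: 2 collections, coeffs (), (1)


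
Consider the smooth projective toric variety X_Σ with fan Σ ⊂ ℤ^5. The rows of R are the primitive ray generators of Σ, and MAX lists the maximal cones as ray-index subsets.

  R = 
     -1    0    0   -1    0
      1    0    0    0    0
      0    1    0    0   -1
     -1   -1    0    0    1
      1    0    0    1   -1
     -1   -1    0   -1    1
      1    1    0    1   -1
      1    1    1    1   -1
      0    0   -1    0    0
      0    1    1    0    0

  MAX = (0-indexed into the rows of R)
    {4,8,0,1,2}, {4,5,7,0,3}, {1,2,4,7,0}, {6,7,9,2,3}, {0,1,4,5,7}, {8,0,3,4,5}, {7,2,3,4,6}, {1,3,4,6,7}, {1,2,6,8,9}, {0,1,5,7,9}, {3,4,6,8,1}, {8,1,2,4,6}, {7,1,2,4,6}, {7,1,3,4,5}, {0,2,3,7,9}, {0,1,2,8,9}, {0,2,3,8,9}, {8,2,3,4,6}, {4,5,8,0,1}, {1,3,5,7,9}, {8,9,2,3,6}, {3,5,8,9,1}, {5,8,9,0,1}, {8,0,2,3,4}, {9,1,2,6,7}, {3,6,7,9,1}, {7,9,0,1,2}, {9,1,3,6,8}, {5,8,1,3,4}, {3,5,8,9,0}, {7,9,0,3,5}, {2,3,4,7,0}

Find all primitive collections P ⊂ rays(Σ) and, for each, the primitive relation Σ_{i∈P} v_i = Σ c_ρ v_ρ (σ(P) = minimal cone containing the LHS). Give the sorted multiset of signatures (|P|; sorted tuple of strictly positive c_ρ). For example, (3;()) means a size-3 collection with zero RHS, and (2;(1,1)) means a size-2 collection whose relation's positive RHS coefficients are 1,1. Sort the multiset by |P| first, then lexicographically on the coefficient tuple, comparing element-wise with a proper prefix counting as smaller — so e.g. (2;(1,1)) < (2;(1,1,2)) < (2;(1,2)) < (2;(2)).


The 7 primitive collections of Σ (r=10, n=5):

  P={5,6}:  v_{5} + v_{6} = 0 — sig = (2;())
  P={0,6}:  v_{0} + v_{6} = v_{2} — sig = (2;(1))
  P={2,5}:  v_{2} + v_{5} = v_{0} — sig = (2;(1))
  P={4,9}:  v_{4} + v_{9} = v_{7} — sig = (2;(1))
  P={7,8}:  v_{7} + v_{8} = v_{6} — sig = (2;(1))
  P={1,2,3}:  v_{1} + v_{2} + v_{3} = 0 — sig = (3;())
  P={0,1,3}:  v_{0} + v_{1} + v_{3} = v_{5} — sig = (3;(1))

Signatures (|P|; sorted positive RHS coefficients), sorted:
    (2;())
    (2;(1))
    (2;(1))
    (2;(1))
    (2;(1))
    (3;())
    (3;(1))


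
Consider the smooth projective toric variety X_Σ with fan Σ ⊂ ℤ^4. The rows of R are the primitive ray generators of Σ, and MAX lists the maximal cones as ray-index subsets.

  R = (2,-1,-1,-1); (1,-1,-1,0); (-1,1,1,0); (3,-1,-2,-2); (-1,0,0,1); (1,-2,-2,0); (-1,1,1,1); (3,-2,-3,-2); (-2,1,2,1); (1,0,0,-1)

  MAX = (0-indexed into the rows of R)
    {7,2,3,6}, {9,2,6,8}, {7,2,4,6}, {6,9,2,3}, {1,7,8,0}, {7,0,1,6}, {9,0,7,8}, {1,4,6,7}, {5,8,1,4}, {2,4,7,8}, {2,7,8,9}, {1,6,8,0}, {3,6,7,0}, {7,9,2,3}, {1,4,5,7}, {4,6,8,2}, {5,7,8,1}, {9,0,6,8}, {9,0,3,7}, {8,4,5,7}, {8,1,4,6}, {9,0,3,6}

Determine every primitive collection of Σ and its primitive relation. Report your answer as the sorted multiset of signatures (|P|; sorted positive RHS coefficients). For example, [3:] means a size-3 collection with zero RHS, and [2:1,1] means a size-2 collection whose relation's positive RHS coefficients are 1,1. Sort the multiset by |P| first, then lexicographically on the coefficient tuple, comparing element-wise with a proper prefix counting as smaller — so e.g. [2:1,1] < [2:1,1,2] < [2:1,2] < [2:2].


16 minimal non-faces of Δ(Σ) (on 10 rays):

  P={1,2}:  v_{1} + v_{2} = 0  so sig = [2:]
  P={4,9}:  v_{4} + v_{9} = 0  so sig = [2:]
  P={0,2}:  v_{0} + v_{2} = v_{9}  so sig = [2:1]
  P={0,4}:  v_{0} + v_{4} = v_{1}  so sig = [2:1]
  P={1,9}:  v_{1} + v_{9} = v_{0}  so sig = [2:1]
  P={3,8}:  v_{3} + v_{8} = v_{9}  so sig = [2:1]
  P={3,4}:  v_{3} + v_{4} = v_{6} + v_{7}  so sig = [2:1,1]
  P={3,5}:  v_{3} + v_{5} = v_{1} + v_{7}  so sig = [2:1,1]
  P={5,6}:  v_{5} + v_{6} = v_{1} + v_{4}  so sig = [2:1,1]
  P={1,3}:  v_{1} + v_{3} = v_{0} + v_{6} + v_{7}  so sig = [2:1,1,1]
  P={2,5}:  v_{2} + v_{5} = v_{4} + v_{7} + v_{8}  so sig = [2:1,1,1]
  P={5,9}:  v_{5} + v_{9} = v_{1} + v_{7} + v_{8}  so sig = [2:1,1,1]
  P={0,5}:  v_{0} + v_{5} = 2·v_{1} + v_{7} + v_{8}  so sig = [2:1,1,2]
  P={6,7,8}:  v_{6} + v_{7} + v_{8} = 0  so sig = [3:]
  P={6,7,9}:  v_{6} + v_{7} + v_{9} = v_{3}  so sig = [3:1]
  P={1,4,7,8}:  v_{1} + v_{4} + v_{7} + v_{8} = v_{5}  so sig = [4:1]

Hence PRS(X_Σ) =
[[2:], [2:], [2:1], [2:1], [2:1], [2:1], [2:1,1], [2:1,1], [2:1,1], [2:1,1,1], [2:1,1,1], [2:1,1,1], [2:1,1,2], [3:], [3:1], [4:1]]


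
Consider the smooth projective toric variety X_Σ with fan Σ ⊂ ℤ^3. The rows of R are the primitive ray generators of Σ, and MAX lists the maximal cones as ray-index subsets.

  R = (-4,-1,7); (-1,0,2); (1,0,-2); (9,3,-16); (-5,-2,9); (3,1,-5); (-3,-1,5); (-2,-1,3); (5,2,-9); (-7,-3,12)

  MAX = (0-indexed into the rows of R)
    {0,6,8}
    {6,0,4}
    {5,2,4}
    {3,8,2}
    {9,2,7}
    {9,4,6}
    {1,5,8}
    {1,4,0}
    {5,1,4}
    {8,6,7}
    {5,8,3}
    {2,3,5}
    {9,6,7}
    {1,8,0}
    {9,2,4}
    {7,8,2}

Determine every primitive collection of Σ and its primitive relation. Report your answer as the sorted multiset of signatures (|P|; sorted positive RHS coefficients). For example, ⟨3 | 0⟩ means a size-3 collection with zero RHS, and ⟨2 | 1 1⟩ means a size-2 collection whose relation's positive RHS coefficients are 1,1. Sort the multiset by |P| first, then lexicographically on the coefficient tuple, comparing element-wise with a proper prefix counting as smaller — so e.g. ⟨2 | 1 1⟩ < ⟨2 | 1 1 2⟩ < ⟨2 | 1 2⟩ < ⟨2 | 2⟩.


The 22 primitive collections of Σ (r=10, n=3):

  P={1,2}:  v_{1} + v_{2} = 0 ; sig = ⟨2 | 0⟩
  P={4,8}:  v_{4} + v_{8} = 0 ; sig = ⟨2 | 0⟩
  P={5,6}:  v_{5} + v_{6} = 0 ; sig = ⟨2 | 0⟩
  P={0,2}:  v_{0} + v_{2} = v_{6} ; sig = ⟨2 | 1⟩
  P={0,3}:  v_{0} + v_{3} = v_{8} ; sig = ⟨2 | 1⟩
  P={0,5}:  v_{0} + v_{5} = v_{1} ; sig = ⟨2 | 1⟩
  P={1,6}:  v_{1} + v_{6} = v_{0} ; sig = ⟨2 | 1⟩
  P={1,7}:  v_{1} + v_{7} = v_{6} ; sig = ⟨2 | 1⟩
  P={2,6}:  v_{2} + v_{6} = v_{7} ; sig = ⟨2 | 1⟩
  P={4,7}:  v_{4} + v_{7} = v_{9} ; sig = ⟨2 | 1⟩
  P={5,7}:  v_{5} + v_{7} = v_{2} ; sig = ⟨2 | 1⟩
  P={8,9}:  v_{8} + v_{9} = v_{7} ; sig = ⟨2 | 1⟩
  P={1,3}:  v_{1} + v_{3} = v_{5} + v_{8} ; sig = ⟨2 | 1 1⟩
  P={1,9}:  v_{1} + v_{9} = v_{4} + v_{6} ; sig = ⟨2 | 1 1⟩
  P={3,4}:  v_{3} + v_{4} = v_{2} + v_{5} ; sig = ⟨2 | 1 1⟩
  P={3,6}:  v_{3} + v_{6} = v_{2} + v_{8} ; sig = ⟨2 | 1 1⟩
  P={5,9}:  v_{5} + v_{9} = v_{2} + v_{4} ; sig = ⟨2 | 1 1⟩
  P={0,9}:  v_{0} + v_{9} = v_{4} + 2·v_{6} ; sig = ⟨2 | 1 2⟩
  P={3,7}:  v_{3} + v_{7} = 2·v_{2} + v_{8} ; sig = ⟨2 | 1 2⟩
  P={0,7}:  v_{0} + v_{7} = 2·v_{6} ; sig = ⟨2 | 2⟩
  P={3,9}:  v_{3} + v_{9} = 2·v_{2} ; sig = ⟨2 | 2⟩
  P={2,5,8}:  v_{2} + v_{5} + v_{8} = v_{3} ; sig = ⟨3 | 1⟩

Signatures (|P|; sorted positive RHS coefficients), sorted:
    ⟨2 | 0⟩
    ⟨2 | 0⟩
    ⟨2 | 0⟩
    ⟨2 | 1⟩
    ⟨2 | 1⟩
    ⟨2 | 1⟩
    ⟨2 | 1⟩
    ⟨2 | 1⟩
    ⟨2 | 1⟩
    ⟨2 | 1⟩
    ⟨2 | 1⟩
    ⟨2 | 1⟩
    ⟨2 | 1 1⟩
    ⟨2 | 1 1⟩
    ⟨2 | 1 1⟩
    ⟨2 | 1 1⟩
    ⟨2 | 1 1⟩
    ⟨2 | 1 2⟩
    ⟨2 | 1 2⟩
    ⟨2 | 2⟩
    ⟨2 | 2⟩
    ⟨3 | 1⟩


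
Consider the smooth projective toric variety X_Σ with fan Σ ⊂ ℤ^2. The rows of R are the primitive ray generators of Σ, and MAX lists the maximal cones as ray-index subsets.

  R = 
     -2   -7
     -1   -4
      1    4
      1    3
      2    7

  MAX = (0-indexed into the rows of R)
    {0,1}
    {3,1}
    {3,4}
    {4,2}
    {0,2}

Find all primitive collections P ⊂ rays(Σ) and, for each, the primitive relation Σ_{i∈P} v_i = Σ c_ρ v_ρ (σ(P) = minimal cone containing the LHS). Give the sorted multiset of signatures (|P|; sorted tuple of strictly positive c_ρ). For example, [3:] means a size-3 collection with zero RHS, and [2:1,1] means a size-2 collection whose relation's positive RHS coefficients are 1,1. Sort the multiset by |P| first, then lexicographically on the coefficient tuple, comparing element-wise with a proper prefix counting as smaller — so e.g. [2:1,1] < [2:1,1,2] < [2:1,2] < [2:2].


Primitive collections (5):

  P={0,4}:  v_{0} + v_{4} = 0  ⟹  sig = [2:]
  P={1,2}:  v_{1} + v_{2} = 0  ⟹  sig = [2:]
  P={0,3}:  v_{0} + v_{3} = v_{1}  ⟹  sig = [2:1]
  P={1,4}:  v_{1} + v_{4} = v_{3}  ⟹  sig = [2:1]
  P={2,3}:  v_{2} + v_{3} = v_{4}  ⟹  sig = [2:1]

Signatures (|P|; sorted positive RHS coefficients), sorted:
[[2:], [2:], [2:1], [2:1], [2:1]]


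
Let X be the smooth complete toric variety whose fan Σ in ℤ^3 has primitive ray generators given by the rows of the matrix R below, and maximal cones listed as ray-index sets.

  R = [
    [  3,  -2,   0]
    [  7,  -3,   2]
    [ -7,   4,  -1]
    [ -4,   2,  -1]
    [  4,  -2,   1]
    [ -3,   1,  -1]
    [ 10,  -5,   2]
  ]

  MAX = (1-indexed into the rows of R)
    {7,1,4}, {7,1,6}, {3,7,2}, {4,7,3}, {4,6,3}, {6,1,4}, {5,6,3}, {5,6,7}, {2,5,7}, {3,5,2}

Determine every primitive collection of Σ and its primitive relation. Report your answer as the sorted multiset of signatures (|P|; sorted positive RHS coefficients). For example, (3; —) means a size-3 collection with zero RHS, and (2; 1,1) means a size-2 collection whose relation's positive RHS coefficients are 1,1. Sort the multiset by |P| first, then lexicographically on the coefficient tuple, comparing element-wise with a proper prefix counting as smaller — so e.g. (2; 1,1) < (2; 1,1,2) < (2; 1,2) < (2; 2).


|primitive collections| = 9. Relations:

  P={4,5}:  v_{4} + v_{5} = 0  ⇒ sig = (2; —)
  P={1,2}:  v_{1} + v_{2} = v_{7}  ⇒ sig = (2; 1)
  P={1,3}:  v_{1} + v_{3} = v_{4}  ⇒ sig = (2; 1)
  P={2,6}:  v_{2} + v_{6} = v_{5}  ⇒ sig = (2; 1)
  P={1,5}:  v_{1} + v_{5} = v_{6} + v_{7}  ⇒ sig = (2; 1,1)
  P={2,4}:  v_{2} + v_{4} = v_{3} + v_{7}  ⇒ sig = (2; 1,1)
  P={3,6,7}:  v_{3} + v_{6} + v_{7} = 0  ⇒ sig = (3; —)
  P={3,5,7}:  v_{3} + v_{5} + v_{7} = v_{2}  ⇒ sig = (3; 1)
  P={4,6,7}:  v_{4} + v_{6} + v_{7} = v_{1}  ⇒ sig = (3; 1)

Hence PRS(X_Σ) =
    (2; —)
    (2; 1)
    (2; 1)
    (2; 1)
    (2; 1,1)
    (2; 1,1)
    (3; —)
    (3; 1)
    (3; 1)


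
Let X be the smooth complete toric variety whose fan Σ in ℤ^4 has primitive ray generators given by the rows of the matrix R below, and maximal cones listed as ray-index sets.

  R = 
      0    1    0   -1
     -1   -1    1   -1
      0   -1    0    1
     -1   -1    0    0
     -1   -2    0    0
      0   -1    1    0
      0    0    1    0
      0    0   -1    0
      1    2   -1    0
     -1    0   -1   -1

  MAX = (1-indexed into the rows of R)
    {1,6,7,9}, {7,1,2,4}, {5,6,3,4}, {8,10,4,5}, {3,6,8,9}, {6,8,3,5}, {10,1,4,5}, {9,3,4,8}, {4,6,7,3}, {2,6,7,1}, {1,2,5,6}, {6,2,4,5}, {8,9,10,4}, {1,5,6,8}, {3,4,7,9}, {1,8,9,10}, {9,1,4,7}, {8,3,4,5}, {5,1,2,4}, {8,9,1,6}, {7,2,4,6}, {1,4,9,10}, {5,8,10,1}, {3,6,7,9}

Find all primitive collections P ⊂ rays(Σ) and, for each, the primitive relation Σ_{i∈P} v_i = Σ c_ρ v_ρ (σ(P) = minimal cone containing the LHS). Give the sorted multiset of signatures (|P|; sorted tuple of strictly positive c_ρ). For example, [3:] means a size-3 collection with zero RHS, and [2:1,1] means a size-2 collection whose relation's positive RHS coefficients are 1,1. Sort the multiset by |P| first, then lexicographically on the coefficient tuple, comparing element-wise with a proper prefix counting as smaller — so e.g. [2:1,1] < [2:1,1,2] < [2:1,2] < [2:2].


15 minimal non-faces of Δ(Σ) (on 10 rays):

  P={1,3}:  v_{1} + v_{3} = 0  ⟹  sig = [2:]
  P={7,8}:  v_{7} + v_{8} = 0  ⟹  sig = [2:]
  P={2,9}:  v_{2} + v_{9} = v_{1}  ⟹  sig = [2:1]
  P={5,9}:  v_{5} + v_{9} = v_{8}  ⟹  sig = [2:1]
  P={2,3}:  v_{2} + v_{3} = v_{4} + v_{6}  ⟹  sig = [2:1,1]
  P={2,8}:  v_{2} + v_{8} = v_{1} + v_{5}  ⟹  sig = [2:1,1]
  P={3,10}:  v_{3} + v_{10} = v_{4} + v_{8}  ⟹  sig = [2:1,1]
  P={5,7}:  v_{5} + v_{7} = v_{4} + v_{6}  ⟹  sig = [2:1,1]
  P={6,10}:  v_{6} + v_{10} = v_{1} + v_{5}  ⟹  sig = [2:1,1]
  P={7,10}:  v_{7} + v_{10} = v_{1} + v_{4}  ⟹  sig = [2:1,1]
  P={2,10}:  v_{2} + v_{10} = 2·v_{1} + v_{4} + v_{5}  ⟹  sig = [2:1,1,2]
  P={4,6,9}:  v_{4} + v_{6} + v_{9} = 0  ⟹  sig = [3:]
  P={1,4,6}:  v_{1} + v_{4} + v_{6} = v_{2}  ⟹  sig = [3:1]
  P={1,4,8}:  v_{1} + v_{4} + v_{8} = v_{10}  ⟹  sig = [3:1]
  P={4,6,8}:  v_{4} + v_{6} + v_{8} = v_{5}  ⟹  sig = [3:1]

Sorted signature multiset PRS(X):
    [2:]
    [2:]
    [2:1]
    [2:1]
    [2:1,1]
    [2:1,1]
    [2:1,1]
    [2:1,1]
    [2:1,1]
    [2:1,1]
    [2:1,1,2]
    [3:]
    [3:1]
    [3:1]
    [3:1]
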